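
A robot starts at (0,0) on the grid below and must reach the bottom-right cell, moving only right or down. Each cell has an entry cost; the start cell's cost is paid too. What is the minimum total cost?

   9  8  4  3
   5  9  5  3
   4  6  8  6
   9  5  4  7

Cheapest: [0,0] [0,1] [0,2] [0,3] [1,3] [2,3] [3,3]
  9 + 8 + 4 + 3 + 3 + 6 + 7 = 40

40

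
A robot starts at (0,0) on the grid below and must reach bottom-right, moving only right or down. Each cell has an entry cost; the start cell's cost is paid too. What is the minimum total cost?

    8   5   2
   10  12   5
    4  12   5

Path [0,0] -> [0,1] -> [0,2] -> [1,2] -> [2,2]: 8 + 5 + 2 + 5 + 5 = 25.

25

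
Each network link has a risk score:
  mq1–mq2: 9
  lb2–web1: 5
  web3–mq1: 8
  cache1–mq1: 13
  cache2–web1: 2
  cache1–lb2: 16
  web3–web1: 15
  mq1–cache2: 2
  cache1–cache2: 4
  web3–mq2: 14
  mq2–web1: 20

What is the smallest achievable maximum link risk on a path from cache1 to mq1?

4

Comparing a few candidate routes:
cache1→cache2→web1→web3→mq2→mq1: max(4, 2, 15, 14, 9) = 15
cache1→cache2→web1→web3→mq1: max(4, 2, 15, 8) = 15
cache1→cache2→mq1: max(4, 2) = 4
cache1→mq1: max(13) = 13
cache1→lb2→web1→cache2→mq1: max(16, 5, 2, 2) = 16
Smallest bottleneck: 4.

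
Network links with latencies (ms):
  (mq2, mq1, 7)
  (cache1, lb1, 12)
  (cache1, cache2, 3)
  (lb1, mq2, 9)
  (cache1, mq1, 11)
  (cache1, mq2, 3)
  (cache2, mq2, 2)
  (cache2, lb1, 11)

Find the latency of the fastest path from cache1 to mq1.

10

A few of the cache1→mq1 routes:
cache1 - mq2 - mq1: 3 + 7 = 10
cache1 - cache2 - mq2 - mq1: 3 + 2 + 7 = 12
cache1 - mq1: 11
Shortest: 10 ms.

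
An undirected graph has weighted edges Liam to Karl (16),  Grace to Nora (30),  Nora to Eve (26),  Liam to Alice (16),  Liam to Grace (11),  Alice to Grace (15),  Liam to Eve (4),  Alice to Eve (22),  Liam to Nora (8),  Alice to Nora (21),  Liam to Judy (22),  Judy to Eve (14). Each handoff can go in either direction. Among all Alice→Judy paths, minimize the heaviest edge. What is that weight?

Comparing a few candidate routes:
Alice -> Liam -> Judy: max(16, 22) = 22
Alice -> Nora -> Liam -> Eve -> Judy: max(21, 8, 4, 14) = 21
Alice -> Grace -> Liam -> Eve -> Judy: max(15, 11, 4, 14) = 15
Alice -> Liam -> Eve -> Judy: max(16, 4, 14) = 16
The minimum achievable maximum is 15.

15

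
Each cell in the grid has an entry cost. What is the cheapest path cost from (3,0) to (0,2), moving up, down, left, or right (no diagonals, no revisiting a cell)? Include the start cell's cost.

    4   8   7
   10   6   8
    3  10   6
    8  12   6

40

Best path: r3c0 → r2c0 → r1c0 → r0c0 → r0c1 → r0c2
Cost: 8 + 3 + 10 + 4 + 8 + 7 = 40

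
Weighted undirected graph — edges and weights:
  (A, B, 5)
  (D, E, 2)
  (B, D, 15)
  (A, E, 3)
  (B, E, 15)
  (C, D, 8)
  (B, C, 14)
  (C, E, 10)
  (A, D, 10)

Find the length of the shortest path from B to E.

8

A few of the B→E routes:
B-D-E: 15 + 2 = 17
B-E: 15
B-A-D-E: 5 + 10 + 2 = 17
B-A-E: 5 + 3 = 8
B-C-E: 14 + 10 = 24
Shortest: 8.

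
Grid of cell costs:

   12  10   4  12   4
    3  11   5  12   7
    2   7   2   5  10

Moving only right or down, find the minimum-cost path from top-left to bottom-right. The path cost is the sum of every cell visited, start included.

41

Cheapest: (0,0)→(1,0)→(2,0)→(2,1)→(2,2)→(2,3)→(2,4)
  12 + 3 + 2 + 7 + 2 + 5 + 10 = 41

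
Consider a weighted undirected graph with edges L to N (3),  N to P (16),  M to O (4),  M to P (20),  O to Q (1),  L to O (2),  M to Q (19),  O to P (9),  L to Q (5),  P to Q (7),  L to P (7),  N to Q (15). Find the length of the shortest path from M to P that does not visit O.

Comparing a few candidate routes:
M-Q-L-N-P: 19 + 5 + 3 + 16 = 43
M-Q-P: 19 + 7 = 26
M-P: 20
M-Q-L-P: 19 + 5 + 7 = 31
M-Q-N-L-P: 19 + 15 + 3 + 7 = 44
Shortest: 20.

20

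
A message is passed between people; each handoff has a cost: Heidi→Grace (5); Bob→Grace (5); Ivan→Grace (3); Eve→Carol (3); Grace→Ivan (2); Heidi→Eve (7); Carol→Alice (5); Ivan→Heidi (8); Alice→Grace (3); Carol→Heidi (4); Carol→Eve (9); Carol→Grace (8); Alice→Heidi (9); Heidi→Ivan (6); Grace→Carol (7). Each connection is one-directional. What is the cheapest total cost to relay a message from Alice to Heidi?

9

Routes from Alice to Heidi:
Alice -> Grace -> Carol -> Heidi: 3 + 7 + 4 = 14
Alice -> Grace -> Ivan -> Heidi: 3 + 2 + 8 = 13
Alice -> Heidi: 9
Best route has total 9.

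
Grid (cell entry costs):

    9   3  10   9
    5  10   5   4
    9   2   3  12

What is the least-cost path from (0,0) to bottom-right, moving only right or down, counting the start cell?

39

Best path: [0,0] [0,1] [1,1] [2,1] [2,2] [2,3]
Cost: 9 + 3 + 10 + 2 + 3 + 12 = 39
(Top row then right column would cost 47.)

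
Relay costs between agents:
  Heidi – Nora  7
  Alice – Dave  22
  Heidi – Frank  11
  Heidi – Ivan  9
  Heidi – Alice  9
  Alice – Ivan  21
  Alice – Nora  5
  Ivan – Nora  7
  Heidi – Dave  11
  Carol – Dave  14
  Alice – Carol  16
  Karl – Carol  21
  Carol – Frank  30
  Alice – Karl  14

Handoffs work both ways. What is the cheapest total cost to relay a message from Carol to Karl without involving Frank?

21

Checking several routes:
Carol - Karl: 21
Carol - Alice - Karl: 16 + 14 = 30
Carol - Dave - Heidi - Alice - Karl: 14 + 11 + 9 + 14 = 48
Shortest: 21.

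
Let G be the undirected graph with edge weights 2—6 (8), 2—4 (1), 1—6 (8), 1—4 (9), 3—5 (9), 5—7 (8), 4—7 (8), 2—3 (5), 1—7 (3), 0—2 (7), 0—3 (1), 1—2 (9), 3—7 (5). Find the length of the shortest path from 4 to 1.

Some routes from 4 to 1:
4 → 2 → 3 → 7 → 1: 1 + 5 + 5 + 3 = 14
4 → 2 → 1: 1 + 9 = 10
4 → 7 → 1: 8 + 3 = 11
4 → 1: 9
The minimum is 9.

9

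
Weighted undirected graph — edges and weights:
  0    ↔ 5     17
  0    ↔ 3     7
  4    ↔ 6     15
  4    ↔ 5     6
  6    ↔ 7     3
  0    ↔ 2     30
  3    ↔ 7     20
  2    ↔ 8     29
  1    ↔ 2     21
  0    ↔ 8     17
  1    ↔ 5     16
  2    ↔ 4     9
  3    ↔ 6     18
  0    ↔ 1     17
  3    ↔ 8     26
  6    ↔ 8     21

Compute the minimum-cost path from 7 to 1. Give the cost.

Some routes from 7 to 1:
7 - 6 - 8 - 0 - 1: 3 + 21 + 17 + 17 = 58
7 - 6 - 4 - 5 - 0 - 1: 3 + 15 + 6 + 17 + 17 = 58
7 - 6 - 3 - 0 - 1: 3 + 18 + 7 + 17 = 45
7 - 6 - 4 - 2 - 1: 3 + 15 + 9 + 21 = 48
7 - 6 - 4 - 5 - 1: 3 + 15 + 6 + 16 = 40
7 - 3 - 0 - 1: 20 + 7 + 17 = 44
Shortest: 40.

40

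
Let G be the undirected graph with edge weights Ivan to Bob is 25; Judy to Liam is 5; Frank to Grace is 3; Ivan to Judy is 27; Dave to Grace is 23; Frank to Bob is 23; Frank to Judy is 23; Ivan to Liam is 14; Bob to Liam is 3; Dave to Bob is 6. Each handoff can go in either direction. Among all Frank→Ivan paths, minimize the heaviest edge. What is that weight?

Some routes from Frank to Ivan:
Frank→Judy→Liam→Ivan: max(23, 5, 14) = 23
Frank→Judy→Liam→Bob→Ivan: max(23, 5, 3, 25) = 25
Frank→Grace→Dave→Bob→Liam→Ivan: max(3, 23, 6, 3, 14) = 23
Frank→Grace→Dave→Bob→Ivan: max(3, 23, 6, 25) = 25
Frank→Bob→Liam→Ivan: max(23, 3, 14) = 23
The minimum achievable maximum is 23.

23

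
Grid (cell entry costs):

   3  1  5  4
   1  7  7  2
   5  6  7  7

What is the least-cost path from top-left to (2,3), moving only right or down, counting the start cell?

Cheapest: [0,0] -> [0,1] -> [0,2] -> [0,3] -> [1,3] -> [2,3]
  3 + 1 + 5 + 4 + 2 + 7 = 22

22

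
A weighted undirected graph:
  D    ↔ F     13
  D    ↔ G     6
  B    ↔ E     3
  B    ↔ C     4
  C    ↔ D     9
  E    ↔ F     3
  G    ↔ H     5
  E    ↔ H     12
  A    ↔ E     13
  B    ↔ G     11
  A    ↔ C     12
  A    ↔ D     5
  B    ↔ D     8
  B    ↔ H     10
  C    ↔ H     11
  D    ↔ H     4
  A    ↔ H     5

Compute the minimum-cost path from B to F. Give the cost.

6

Checking several routes:
B-H-D-F: 10 + 4 + 13 = 27
B-E-F: 3 + 3 = 6
B-H-E-F: 10 + 12 + 3 = 25
B-C-D-F: 4 + 9 + 13 = 26
B-D-F: 8 + 13 = 21
Best route has total 6.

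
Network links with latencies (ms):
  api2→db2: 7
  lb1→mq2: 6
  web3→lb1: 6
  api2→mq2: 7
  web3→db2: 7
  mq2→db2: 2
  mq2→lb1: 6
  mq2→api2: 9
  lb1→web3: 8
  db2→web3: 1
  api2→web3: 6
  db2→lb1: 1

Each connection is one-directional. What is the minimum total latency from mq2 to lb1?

Checking several routes:
mq2→api2→web3→lb1: 9 + 6 + 6 = 21
mq2→api2→db2→lb1: 9 + 7 + 1 = 17
mq2→db2→web3→lb1: 2 + 1 + 6 = 9
mq2→db2→lb1: 2 + 1 = 3
mq2→lb1: 6
Shortest: 3 ms.

3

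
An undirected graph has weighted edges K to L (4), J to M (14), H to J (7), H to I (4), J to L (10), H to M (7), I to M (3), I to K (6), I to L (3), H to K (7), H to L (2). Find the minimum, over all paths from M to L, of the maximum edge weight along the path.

3

Some routes from M to L:
M -> I -> L: max(3, 3) = 3
M -> I -> H -> L: max(3, 4, 2) = 4
M -> I -> K -> L: max(3, 6, 4) = 6
M -> I -> H -> K -> L: max(3, 4, 7, 4) = 7
Smallest bottleneck: 3.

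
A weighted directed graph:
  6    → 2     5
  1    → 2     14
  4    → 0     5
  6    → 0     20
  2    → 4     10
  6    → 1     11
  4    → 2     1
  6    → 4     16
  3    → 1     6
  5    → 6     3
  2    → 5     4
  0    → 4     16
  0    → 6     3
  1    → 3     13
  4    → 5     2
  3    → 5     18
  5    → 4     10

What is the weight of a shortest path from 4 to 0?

Routes from 4 to 0:
4 -> 0: 5
4 -> 2 -> 5 -> 6 -> 0: 1 + 4 + 3 + 20 = 28
4 -> 5 -> 6 -> 0: 2 + 3 + 20 = 25
Shortest: 5.

5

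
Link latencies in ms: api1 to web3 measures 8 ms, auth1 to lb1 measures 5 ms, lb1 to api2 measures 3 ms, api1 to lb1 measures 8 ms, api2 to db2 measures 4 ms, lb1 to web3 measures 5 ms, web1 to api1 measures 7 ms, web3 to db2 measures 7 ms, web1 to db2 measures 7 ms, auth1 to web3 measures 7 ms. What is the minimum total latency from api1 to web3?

Some routes from api1 to web3:
api1→web3: 8
api1→web1→db2→api2→lb1→web3: 7 + 7 + 4 + 3 + 5 = 26
api1→lb1→auth1→web3: 8 + 5 + 7 = 20
api1→lb1→web3: 8 + 5 = 13
api1→lb1→api2→db2→web3: 8 + 3 + 4 + 7 = 22
api1→web1→db2→web3: 7 + 7 + 7 = 21
Shortest: 8 ms.

8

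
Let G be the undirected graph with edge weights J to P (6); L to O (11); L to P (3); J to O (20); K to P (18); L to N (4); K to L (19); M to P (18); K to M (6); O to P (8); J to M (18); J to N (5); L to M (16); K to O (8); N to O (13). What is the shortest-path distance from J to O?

Some routes from J to O:
J → P → L → O: 6 + 3 + 11 = 20
J → P → O: 6 + 8 = 14
J → N → O: 5 + 13 = 18
J → O: 20
The minimum is 14.

14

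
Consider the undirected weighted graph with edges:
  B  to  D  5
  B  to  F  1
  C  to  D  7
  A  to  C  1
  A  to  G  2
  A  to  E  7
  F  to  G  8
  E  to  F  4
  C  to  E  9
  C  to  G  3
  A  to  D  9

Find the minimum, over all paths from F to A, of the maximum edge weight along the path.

Some routes from F to A:
F-B-D-C-G-A: max(1, 5, 7, 3, 2) = 7
F-B-D-A: max(1, 5, 9) = 9
F-G-C-A: max(8, 3, 1) = 8
F-G-A: max(8, 2) = 8
F-B-D-C-A: max(1, 5, 7, 1) = 7
F-E-A: max(4, 7) = 7
The minimum achievable maximum is 7.

7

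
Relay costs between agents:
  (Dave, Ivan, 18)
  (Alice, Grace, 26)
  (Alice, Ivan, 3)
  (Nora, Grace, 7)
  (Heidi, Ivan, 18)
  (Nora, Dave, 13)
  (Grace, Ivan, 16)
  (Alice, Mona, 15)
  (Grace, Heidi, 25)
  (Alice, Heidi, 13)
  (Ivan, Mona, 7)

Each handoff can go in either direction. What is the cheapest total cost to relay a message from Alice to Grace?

A few of the Alice→Grace routes:
Alice-Grace: 26
Alice-Ivan-Dave-Nora-Grace: 3 + 18 + 13 + 7 = 41
Alice-Heidi-Grace: 13 + 25 = 38
Alice-Mona-Ivan-Grace: 15 + 7 + 16 = 38
Alice-Ivan-Grace: 3 + 16 = 19
Best route has total 19.

19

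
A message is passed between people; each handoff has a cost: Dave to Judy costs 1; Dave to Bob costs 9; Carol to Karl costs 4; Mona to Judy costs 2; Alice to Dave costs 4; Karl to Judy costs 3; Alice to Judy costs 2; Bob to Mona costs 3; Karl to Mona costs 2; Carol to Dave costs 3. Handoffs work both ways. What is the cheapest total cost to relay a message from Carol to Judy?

4

A few of the Carol→Judy routes:
Carol → Karl → Mona → Bob → Dave → Judy: 4 + 2 + 3 + 9 + 1 = 19
Carol → Karl → Mona → Judy: 4 + 2 + 2 = 8
Carol → Dave → Judy: 3 + 1 = 4
Carol → Dave → Alice → Judy: 3 + 4 + 2 = 9
Carol → Karl → Judy: 4 + 3 = 7
Carol → Dave → Bob → Mona → Judy: 3 + 9 + 3 + 2 = 17
Shortest: 4.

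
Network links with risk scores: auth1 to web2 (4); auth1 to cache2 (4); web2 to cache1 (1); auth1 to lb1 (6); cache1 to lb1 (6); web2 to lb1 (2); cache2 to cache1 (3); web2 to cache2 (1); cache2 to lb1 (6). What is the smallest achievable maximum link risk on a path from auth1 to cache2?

Checking several routes:
auth1-cache2: max(4) = 4
auth1-web2-cache1-cache2: max(4, 1, 3) = 4
auth1-web2-cache2: max(4, 1) = 4
The minimum achievable maximum is 4.

4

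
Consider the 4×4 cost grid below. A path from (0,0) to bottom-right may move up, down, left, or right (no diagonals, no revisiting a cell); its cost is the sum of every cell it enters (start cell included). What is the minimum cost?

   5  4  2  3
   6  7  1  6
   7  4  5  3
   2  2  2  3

Take [0,0]→[0,1]→[0,2]→[1,2]→[2,2]→[3,2]→[3,3] for a total of 5 + 4 + 2 + 1 + 5 + 2 + 3 = 22.

22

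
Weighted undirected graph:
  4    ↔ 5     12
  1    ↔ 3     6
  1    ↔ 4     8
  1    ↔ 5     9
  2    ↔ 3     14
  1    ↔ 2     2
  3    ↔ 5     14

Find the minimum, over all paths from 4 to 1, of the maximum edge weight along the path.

Checking several routes:
4-1: max(8) = 8
4-5-3-1: max(12, 14, 6) = 14
4-5-1: max(12, 9) = 12
Smallest bottleneck: 8.

8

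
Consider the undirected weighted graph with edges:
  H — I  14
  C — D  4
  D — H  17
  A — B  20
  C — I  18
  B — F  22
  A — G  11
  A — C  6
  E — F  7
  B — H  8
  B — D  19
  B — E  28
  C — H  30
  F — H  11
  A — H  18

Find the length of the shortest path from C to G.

17

A few of the C→G routes:
C → H → A → G: 30 + 18 + 11 = 59
C → D → H → A → G: 4 + 17 + 18 + 11 = 50
C → D → B → A → G: 4 + 19 + 20 + 11 = 54
C → A → G: 6 + 11 = 17
Best route has total 17.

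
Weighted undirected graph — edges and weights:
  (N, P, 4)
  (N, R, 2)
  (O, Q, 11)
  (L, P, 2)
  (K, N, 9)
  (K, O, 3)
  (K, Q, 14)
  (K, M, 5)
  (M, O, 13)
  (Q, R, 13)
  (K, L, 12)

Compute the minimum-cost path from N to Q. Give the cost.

15

Checking several routes:
N→P→L→K→Q: 4 + 2 + 12 + 14 = 32
N→R→Q: 2 + 13 = 15
N→P→L→K→O→Q: 4 + 2 + 12 + 3 + 11 = 32
N→K→Q: 9 + 14 = 23
N→K→O→Q: 9 + 3 + 11 = 23
Shortest: 15.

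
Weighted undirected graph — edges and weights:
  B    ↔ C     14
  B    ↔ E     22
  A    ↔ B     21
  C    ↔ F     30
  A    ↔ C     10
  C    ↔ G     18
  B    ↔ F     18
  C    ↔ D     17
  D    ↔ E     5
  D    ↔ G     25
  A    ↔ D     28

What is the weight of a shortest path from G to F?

Checking several routes:
G -> D -> E -> B -> F: 25 + 5 + 22 + 18 = 70
G -> D -> C -> F: 25 + 17 + 30 = 72
G -> C -> A -> B -> F: 18 + 10 + 21 + 18 = 67
G -> C -> F: 18 + 30 = 48
G -> C -> B -> F: 18 + 14 + 18 = 50
The minimum is 48.

48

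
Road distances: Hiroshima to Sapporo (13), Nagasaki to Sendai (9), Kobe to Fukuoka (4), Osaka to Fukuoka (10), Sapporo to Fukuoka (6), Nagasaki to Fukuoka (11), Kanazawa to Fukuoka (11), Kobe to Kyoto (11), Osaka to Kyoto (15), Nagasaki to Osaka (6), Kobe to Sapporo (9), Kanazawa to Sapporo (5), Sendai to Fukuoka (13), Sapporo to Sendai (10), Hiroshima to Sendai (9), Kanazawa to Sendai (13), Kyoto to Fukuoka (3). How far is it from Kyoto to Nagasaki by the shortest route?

14

Comparing a few candidate routes:
Kyoto-Osaka-Nagasaki: 15 + 6 = 21
Kyoto-Fukuoka-Osaka-Nagasaki: 3 + 10 + 6 = 19
Kyoto-Fukuoka-Nagasaki: 3 + 11 = 14
Shortest: 14.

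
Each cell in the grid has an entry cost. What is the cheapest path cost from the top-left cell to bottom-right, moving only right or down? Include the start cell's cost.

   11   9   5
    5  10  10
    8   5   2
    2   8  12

43

One optimal route is r0c0→r1c0→r2c0→r2c1→r2c2→r3c2.
Its cost is 11 + 5 + 8 + 5 + 2 + 12 = 43.
For comparison, the top-then-right route costs 49.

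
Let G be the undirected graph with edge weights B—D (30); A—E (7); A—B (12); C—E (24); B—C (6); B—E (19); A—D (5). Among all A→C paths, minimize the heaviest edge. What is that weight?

Comparing a few candidate routes:
A→E→B→C: max(7, 19, 6) = 19
A→B→E→C: max(12, 19, 24) = 24
A→B→C: max(12, 6) = 12
A→E→C: max(7, 24) = 24
Smallest bottleneck: 12.

12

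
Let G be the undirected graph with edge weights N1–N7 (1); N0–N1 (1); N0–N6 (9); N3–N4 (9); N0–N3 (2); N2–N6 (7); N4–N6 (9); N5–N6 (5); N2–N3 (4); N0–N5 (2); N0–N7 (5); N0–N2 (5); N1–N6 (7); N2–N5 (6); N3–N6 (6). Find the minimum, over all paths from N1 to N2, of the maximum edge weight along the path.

4

Comparing a few candidate routes:
N1 - N7 - N0 - N3 - N2: max(1, 5, 2, 4) = 5
N1 - N0 - N3 - N2: max(1, 2, 4) = 4
N1 - N0 - N2: max(1, 5) = 5
The minimum achievable maximum is 4.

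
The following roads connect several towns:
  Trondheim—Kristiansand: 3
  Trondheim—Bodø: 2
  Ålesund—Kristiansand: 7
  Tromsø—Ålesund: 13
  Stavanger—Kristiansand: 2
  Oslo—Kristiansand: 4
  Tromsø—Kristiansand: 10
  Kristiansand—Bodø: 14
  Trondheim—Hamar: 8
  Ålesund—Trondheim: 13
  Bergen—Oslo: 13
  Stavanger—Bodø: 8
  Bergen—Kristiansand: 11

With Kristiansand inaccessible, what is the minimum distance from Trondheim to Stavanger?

Paths from Trondheim to Stavanger avoiding Kristiansand:
Trondheim -> Bodø -> Stavanger: 2 + 8 = 10
Best route has total 10.

10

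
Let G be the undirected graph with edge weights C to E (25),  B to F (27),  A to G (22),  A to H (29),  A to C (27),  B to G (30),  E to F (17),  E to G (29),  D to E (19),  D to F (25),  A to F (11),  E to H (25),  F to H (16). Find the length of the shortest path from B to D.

Some routes from B to D:
B -> F -> D: 27 + 25 = 52
B -> G -> E -> D: 30 + 29 + 19 = 78
B -> F -> E -> D: 27 + 17 + 19 = 63
Shortest: 52.

52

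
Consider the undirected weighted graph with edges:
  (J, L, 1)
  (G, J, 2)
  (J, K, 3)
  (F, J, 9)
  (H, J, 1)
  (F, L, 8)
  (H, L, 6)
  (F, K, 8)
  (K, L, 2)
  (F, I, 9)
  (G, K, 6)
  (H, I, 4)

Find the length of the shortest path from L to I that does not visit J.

10

Paths from L to I avoiding J:
L-H-I: 6 + 4 = 10
L-K-F-I: 2 + 8 + 9 = 19
L-F-I: 8 + 9 = 17
Shortest: 10.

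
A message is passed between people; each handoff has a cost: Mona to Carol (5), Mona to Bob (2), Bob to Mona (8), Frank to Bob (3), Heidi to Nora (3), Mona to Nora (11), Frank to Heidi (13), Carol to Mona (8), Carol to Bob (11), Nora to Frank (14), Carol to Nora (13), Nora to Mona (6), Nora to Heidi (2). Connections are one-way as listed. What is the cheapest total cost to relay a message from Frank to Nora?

Candidate routes:
Frank → Heidi → Nora: 13 + 3 = 16
Frank → Bob → Mona → Nora: 3 + 8 + 11 = 22
Frank → Bob → Mona → Carol → Nora: 3 + 8 + 5 + 13 = 29
The minimum is 16.

16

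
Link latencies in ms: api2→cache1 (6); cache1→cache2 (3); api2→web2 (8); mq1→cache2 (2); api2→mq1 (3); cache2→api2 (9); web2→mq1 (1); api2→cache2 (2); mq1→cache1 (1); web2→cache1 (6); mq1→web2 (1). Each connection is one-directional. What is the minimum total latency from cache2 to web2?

Paths from cache2 to web2:
cache2→api2→mq1→web2: 9 + 3 + 1 = 13
cache2→api2→web2: 9 + 8 = 17
Best route has total 13 ms.

13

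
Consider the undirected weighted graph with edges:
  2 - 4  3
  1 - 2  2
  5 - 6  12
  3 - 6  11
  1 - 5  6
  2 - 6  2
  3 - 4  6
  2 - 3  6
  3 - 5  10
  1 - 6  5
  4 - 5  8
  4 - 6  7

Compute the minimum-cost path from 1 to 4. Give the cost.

5

Some routes from 1 to 4:
1 → 5 → 4: 6 + 8 = 14
1 → 2 → 6 → 4: 2 + 2 + 7 = 11
1 → 6 → 4: 5 + 7 = 12
1 → 6 → 2 → 4: 5 + 2 + 3 = 10
1 → 2 → 4: 2 + 3 = 5
1 → 2 → 3 → 4: 2 + 6 + 6 = 14
Best route has total 5.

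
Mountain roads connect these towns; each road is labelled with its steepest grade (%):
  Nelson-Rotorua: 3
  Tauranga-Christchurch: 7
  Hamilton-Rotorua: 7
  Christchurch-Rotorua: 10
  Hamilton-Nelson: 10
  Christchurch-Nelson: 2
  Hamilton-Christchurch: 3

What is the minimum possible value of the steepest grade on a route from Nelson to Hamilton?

Checking several routes:
Nelson -> Hamilton: max(10) = 10
Nelson -> Christchurch -> Hamilton: max(2, 3) = 3
Nelson -> Rotorua -> Hamilton: max(3, 7) = 7
Nelson -> Rotorua -> Christchurch -> Hamilton: max(3, 10, 3) = 10
Best route has worst link 3%.

3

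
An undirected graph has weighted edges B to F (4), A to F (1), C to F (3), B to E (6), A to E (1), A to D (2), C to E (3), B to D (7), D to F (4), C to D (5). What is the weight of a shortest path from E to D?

Comparing a few candidate routes:
E-C-D: 3 + 5 = 8
E-A-F-D: 1 + 1 + 4 = 6
E-A-D: 1 + 2 = 3
The minimum is 3.

3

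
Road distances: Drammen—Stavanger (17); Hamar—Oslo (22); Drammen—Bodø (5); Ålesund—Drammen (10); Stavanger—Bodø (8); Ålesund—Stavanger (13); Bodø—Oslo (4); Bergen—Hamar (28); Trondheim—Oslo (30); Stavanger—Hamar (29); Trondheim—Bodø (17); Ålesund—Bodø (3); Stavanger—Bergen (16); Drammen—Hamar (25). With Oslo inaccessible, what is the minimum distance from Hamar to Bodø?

A few of the Hamar→Bodø routes:
Hamar - Drammen - Ålesund - Bodø: 25 + 10 + 3 = 38
Hamar - Drammen - Bodø: 25 + 5 = 30
Hamar - Drammen - Stavanger - Bodø: 25 + 17 + 8 = 50
Hamar - Stavanger - Ålesund - Bodø: 29 + 13 + 3 = 45
Hamar - Stavanger - Bodø: 29 + 8 = 37
Best route has total 30.

30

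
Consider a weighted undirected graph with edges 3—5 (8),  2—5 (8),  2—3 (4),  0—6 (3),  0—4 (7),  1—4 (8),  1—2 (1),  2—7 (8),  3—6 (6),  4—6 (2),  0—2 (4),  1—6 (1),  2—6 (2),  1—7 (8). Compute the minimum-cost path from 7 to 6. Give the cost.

9

Comparing a few candidate routes:
7 → 2 → 6: 8 + 2 = 10
7 → 2 → 1 → 6: 8 + 1 + 1 = 10
7 → 1 → 6: 8 + 1 = 9
Best route has total 9.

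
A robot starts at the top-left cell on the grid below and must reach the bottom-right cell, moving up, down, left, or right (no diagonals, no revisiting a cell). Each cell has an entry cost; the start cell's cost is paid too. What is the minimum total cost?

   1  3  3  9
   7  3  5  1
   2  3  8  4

Cheapest: [0,0]→[0,1]→[0,2]→[1,2]→[1,3]→[2,3]
  1 + 3 + 3 + 5 + 1 + 4 = 17

17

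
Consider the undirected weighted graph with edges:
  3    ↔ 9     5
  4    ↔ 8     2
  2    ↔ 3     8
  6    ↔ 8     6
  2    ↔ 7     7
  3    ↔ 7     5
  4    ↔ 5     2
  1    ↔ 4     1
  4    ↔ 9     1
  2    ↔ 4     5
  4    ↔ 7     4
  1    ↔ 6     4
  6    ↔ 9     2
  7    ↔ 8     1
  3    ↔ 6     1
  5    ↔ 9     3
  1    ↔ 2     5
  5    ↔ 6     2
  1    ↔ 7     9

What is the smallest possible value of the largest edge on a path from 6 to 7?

2

Some routes from 6 to 7:
6-5-4-8-7: max(2, 2, 2, 1) = 2
6-9-5-4-8-7: max(2, 3, 2, 2, 1) = 3
6-9-4-8-7: max(2, 1, 2, 1) = 2
6-5-9-4-8-7: max(2, 3, 1, 2, 1) = 3
Best route has worst link 2.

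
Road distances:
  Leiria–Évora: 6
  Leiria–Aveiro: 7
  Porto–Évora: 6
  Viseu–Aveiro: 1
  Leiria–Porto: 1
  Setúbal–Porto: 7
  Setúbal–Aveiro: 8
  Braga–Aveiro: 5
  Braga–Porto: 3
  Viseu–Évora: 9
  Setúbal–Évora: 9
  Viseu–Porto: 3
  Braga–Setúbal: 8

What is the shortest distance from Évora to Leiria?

6

Checking several routes:
Évora→Porto→Viseu→Aveiro→Leiria: 6 + 3 + 1 + 7 = 17
Évora→Porto→Leiria: 6 + 1 = 7
Évora→Viseu→Aveiro→Leiria: 9 + 1 + 7 = 17
Évora→Setúbal→Porto→Leiria: 9 + 7 + 1 = 17
Évora→Leiria: 6
Évora→Viseu→Porto→Leiria: 9 + 3 + 1 = 13
The minimum is 6.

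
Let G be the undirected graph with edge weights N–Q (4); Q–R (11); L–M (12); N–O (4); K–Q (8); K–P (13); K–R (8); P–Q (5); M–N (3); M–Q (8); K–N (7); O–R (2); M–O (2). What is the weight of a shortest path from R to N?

A few of the R→N routes:
R→O→M→N: 2 + 2 + 3 = 7
R→Q→N: 11 + 4 = 15
R→O→N: 2 + 4 = 6
R→K→N: 8 + 7 = 15
Shortest: 6.

6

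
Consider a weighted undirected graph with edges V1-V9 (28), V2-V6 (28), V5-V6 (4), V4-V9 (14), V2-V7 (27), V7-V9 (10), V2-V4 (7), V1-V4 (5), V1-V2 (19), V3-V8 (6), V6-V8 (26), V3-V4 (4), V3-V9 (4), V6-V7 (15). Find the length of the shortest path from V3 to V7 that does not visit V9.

38

Routes from V3 to V7 avoiding V9:
V3 → V4 → V2 → V7: 4 + 7 + 27 = 38
V3 → V4 → V1 → V2 → V6 → V7: 4 + 5 + 19 + 28 + 15 = 71
V3 → V8 → V6 → V2 → V7: 6 + 26 + 28 + 27 = 87
V3 → V8 → V6 → V7: 6 + 26 + 15 = 47
V3 → V4 → V2 → V6 → V7: 4 + 7 + 28 + 15 = 54
V3 → V4 → V1 → V2 → V7: 4 + 5 + 19 + 27 = 55
The minimum is 38.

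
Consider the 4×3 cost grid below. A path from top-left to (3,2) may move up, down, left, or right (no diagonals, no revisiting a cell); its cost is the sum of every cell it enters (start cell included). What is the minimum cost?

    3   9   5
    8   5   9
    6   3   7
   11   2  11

32

Best path: [0,0]→[1,0]→[1,1]→[2,1]→[3,1]→[3,2]
Cost: 3 + 8 + 5 + 3 + 2 + 11 = 32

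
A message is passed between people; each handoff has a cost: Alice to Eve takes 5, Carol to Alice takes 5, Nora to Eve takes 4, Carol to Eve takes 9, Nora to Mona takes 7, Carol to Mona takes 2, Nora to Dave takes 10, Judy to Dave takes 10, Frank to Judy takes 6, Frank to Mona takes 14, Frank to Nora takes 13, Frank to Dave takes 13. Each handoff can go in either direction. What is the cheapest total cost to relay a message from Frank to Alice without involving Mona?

Checking several routes:
Frank→Nora→Eve→Carol→Alice: 13 + 4 + 9 + 5 = 31
Frank→Dave→Nora→Eve→Carol→Alice: 13 + 10 + 4 + 9 + 5 = 41
Frank→Dave→Nora→Eve→Alice: 13 + 10 + 4 + 5 = 32
Frank→Nora→Eve→Alice: 13 + 4 + 5 = 22
Frank→Judy→Dave→Nora→Eve→Alice: 6 + 10 + 10 + 4 + 5 = 35
The minimum is 22.

22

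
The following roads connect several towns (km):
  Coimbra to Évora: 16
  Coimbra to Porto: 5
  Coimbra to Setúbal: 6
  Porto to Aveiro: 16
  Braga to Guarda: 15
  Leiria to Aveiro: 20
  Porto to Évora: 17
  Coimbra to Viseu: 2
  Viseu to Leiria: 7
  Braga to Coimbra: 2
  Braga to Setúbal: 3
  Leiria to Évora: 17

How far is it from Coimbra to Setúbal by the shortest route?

5

Candidate routes:
Coimbra → Braga → Setúbal: 2 + 3 = 5
Coimbra → Setúbal: 6
Best route has total 5 km.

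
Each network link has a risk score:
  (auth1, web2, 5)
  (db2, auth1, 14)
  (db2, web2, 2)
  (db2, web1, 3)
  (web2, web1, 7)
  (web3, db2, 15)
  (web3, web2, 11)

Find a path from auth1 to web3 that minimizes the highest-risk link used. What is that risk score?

11

Paths from auth1 to web3:
auth1-web2-web3: max(5, 11) = 11
auth1-db2-web2-web3: max(14, 2, 11) = 14
auth1-web2-web1-db2-web3: max(5, 7, 3, 15) = 15
auth1-db2-web1-web2-web3: max(14, 3, 7, 11) = 14
auth1-db2-web3: max(14, 15) = 15
auth1-web2-db2-web3: max(5, 2, 15) = 15
Smallest bottleneck: 11.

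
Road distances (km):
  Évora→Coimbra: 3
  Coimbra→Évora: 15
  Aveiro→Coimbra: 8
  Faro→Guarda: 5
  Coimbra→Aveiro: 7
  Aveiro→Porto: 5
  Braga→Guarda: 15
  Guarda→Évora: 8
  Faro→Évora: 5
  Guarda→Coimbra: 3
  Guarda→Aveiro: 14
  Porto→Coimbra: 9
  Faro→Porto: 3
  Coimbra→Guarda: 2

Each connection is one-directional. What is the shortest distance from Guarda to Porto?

Paths from Guarda to Porto:
Guarda → Évora → Coimbra → Aveiro → Porto: 8 + 3 + 7 + 5 = 23
Guarda → Aveiro → Porto: 14 + 5 = 19
Guarda → Coimbra → Aveiro → Porto: 3 + 7 + 5 = 15
Shortest: 15 km.

15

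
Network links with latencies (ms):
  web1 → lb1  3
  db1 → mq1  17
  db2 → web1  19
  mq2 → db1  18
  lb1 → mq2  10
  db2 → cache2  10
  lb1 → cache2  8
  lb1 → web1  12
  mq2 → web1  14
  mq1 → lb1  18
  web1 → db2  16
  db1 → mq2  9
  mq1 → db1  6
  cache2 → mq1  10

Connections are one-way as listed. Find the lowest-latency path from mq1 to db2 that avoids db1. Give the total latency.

Candidate routes:
mq1-lb1-mq2-web1-db2: 18 + 10 + 14 + 16 = 58
mq1-lb1-web1-db2: 18 + 12 + 16 = 46
Shortest: 46 ms.

46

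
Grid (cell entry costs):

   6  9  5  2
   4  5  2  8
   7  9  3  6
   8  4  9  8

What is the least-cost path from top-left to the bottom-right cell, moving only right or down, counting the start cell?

34

Path r0c0 → r1c0 → r1c1 → r1c2 → r2c2 → r2c3 → r3c3: 6 + 4 + 5 + 2 + 3 + 6 + 8 = 34.
(Top row then right column would cost 44.)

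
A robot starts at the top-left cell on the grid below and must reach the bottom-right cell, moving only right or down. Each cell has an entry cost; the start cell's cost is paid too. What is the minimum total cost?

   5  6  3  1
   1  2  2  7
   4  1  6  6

21

Path (0,0) (1,0) (1,1) (2,1) (2,2) (2,3): 5 + 1 + 2 + 1 + 6 + 6 = 21.
For comparison, the top-then-right route costs 28.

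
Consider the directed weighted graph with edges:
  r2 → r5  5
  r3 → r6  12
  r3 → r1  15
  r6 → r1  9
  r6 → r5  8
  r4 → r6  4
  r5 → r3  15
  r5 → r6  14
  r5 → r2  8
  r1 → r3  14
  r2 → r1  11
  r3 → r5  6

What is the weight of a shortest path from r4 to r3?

Routes from r4 to r3:
r4→r6→r5→r3: 4 + 8 + 15 = 27
r4→r6→r1→r3: 4 + 9 + 14 = 27
r4→r6→r5→r2→r1→r3: 4 + 8 + 8 + 11 + 14 = 45
Best route has total 27.

27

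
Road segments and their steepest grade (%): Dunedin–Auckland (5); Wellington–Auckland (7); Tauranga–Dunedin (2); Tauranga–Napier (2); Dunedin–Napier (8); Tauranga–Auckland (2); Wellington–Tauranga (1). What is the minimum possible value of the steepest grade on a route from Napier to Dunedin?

2

Routes from Napier to Dunedin:
Napier -> Tauranga -> Wellington -> Auckland -> Dunedin: max(2, 1, 7, 5) = 7
Napier -> Tauranga -> Dunedin: max(2, 2) = 2
Napier -> Dunedin: max(8) = 8
Napier -> Tauranga -> Auckland -> Dunedin: max(2, 2, 5) = 5
The minimum achievable maximum is 2%.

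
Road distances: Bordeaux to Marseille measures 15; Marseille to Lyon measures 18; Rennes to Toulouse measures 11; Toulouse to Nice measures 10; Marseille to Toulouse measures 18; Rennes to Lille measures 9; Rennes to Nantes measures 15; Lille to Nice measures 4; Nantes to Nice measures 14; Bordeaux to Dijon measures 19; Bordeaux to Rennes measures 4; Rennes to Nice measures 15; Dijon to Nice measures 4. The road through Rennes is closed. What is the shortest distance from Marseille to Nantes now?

42

Paths from Marseille to Nantes avoiding Rennes:
Marseille - Toulouse - Nice - Nantes: 18 + 10 + 14 = 42
Marseille - Bordeaux - Dijon - Nice - Nantes: 15 + 19 + 4 + 14 = 52
Best route has total 42.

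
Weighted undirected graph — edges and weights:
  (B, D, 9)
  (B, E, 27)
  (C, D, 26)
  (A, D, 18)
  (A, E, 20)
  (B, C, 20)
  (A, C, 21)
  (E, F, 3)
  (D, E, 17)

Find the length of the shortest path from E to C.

41

Comparing a few candidate routes:
E -> D -> C: 17 + 26 = 43
E -> A -> C: 20 + 21 = 41
E -> D -> B -> C: 17 + 9 + 20 = 46
The minimum is 41.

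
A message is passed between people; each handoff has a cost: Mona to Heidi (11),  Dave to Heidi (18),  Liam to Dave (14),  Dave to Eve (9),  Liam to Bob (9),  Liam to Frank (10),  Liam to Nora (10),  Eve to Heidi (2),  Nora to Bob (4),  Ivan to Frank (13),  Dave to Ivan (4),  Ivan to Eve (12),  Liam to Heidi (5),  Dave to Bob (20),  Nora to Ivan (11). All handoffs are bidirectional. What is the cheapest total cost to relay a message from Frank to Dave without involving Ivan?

Routes from Frank to Dave avoiding Ivan:
Frank-Liam-Heidi-Eve-Dave: 10 + 5 + 2 + 9 = 26
Frank-Liam-Heidi-Dave: 10 + 5 + 18 = 33
Frank-Liam-Bob-Dave: 10 + 9 + 20 = 39
Frank-Liam-Dave: 10 + 14 = 24
Frank-Liam-Nora-Bob-Dave: 10 + 10 + 4 + 20 = 44
The minimum is 24.

24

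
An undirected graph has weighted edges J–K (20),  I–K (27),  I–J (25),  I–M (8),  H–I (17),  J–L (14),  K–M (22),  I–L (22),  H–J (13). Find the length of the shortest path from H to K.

Comparing a few candidate routes:
H → I → M → K: 17 + 8 + 22 = 47
H → I → J → K: 17 + 25 + 20 = 62
H → I → K: 17 + 27 = 44
H → J → K: 13 + 20 = 33
Shortest: 33.

33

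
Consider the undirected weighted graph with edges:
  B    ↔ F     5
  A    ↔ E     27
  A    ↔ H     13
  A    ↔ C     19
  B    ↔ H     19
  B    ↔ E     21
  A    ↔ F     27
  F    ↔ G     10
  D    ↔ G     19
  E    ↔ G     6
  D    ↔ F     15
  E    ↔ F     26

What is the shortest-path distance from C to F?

46

A few of the C→F routes:
C - A - E - G - F: 19 + 27 + 6 + 10 = 62
C - A - H - B - F: 19 + 13 + 19 + 5 = 56
C - A - F: 19 + 27 = 46
Best route has total 46.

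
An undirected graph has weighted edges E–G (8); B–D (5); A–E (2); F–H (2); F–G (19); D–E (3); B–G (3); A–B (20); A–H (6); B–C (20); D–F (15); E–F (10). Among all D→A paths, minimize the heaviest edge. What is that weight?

3

Comparing a few candidate routes:
D -> B -> G -> E -> F -> H -> A: max(5, 3, 8, 10, 2, 6) = 10
D -> B -> G -> E -> A: max(5, 3, 8, 2) = 8
D -> E -> A: max(3, 2) = 3
Smallest bottleneck: 3.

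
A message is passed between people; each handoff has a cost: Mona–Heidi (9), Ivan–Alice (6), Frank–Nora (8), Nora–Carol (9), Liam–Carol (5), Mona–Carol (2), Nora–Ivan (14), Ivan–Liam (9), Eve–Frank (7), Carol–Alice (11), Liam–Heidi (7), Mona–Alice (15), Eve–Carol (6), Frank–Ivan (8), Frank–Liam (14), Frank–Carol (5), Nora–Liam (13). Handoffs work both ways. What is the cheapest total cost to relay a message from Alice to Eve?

17

Checking several routes:
Alice - Carol - Frank - Eve: 11 + 5 + 7 = 23
Alice - Carol - Eve: 11 + 6 = 17
Alice - Ivan - Frank - Eve: 6 + 8 + 7 = 21
The minimum is 17.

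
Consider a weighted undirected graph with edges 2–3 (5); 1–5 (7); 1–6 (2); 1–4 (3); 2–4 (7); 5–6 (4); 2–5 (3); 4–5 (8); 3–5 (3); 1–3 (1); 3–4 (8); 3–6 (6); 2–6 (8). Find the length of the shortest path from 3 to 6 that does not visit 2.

Some routes from 3 to 6 avoiding 2:
3 -> 5 -> 6: 3 + 4 = 7
3 -> 1 -> 5 -> 6: 1 + 7 + 4 = 12
3 -> 6: 6
3 -> 5 -> 1 -> 6: 3 + 7 + 2 = 12
3 -> 1 -> 6: 1 + 2 = 3
The minimum is 3.

3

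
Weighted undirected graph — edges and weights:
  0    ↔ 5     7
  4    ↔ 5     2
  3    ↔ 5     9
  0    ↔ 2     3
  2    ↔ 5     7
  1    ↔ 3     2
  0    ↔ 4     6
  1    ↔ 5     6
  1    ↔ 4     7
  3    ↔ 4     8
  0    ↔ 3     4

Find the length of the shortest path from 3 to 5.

8

Comparing a few candidate routes:
3-1-5: 2 + 6 = 8
3-4-5: 8 + 2 = 10
3-5: 9
Best route has total 8.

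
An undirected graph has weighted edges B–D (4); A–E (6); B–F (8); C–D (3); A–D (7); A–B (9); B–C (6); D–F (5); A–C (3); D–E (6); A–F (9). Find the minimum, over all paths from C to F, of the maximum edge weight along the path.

A few of the C→F routes:
C-D-F: max(3, 5) = 5
C-A-E-D-F: max(3, 6, 6, 5) = 6
C-A-D-F: max(3, 7, 5) = 7
C-B-D-F: max(6, 4, 5) = 6
C-B-F: max(6, 8) = 8
The minimum achievable maximum is 5.

5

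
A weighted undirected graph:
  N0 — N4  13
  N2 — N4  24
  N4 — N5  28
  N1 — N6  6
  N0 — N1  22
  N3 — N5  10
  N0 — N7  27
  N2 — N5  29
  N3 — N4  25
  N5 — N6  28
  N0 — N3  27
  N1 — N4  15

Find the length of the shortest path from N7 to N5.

64

A few of the N7→N5 routes:
N7 - N0 - N3 - N5: 27 + 27 + 10 = 64
N7 - N0 - N1 - N6 - N5: 27 + 22 + 6 + 28 = 83
N7 - N0 - N4 - N3 - N5: 27 + 13 + 25 + 10 = 75
N7 - N0 - N4 - N5: 27 + 13 + 28 = 68
Shortest: 64.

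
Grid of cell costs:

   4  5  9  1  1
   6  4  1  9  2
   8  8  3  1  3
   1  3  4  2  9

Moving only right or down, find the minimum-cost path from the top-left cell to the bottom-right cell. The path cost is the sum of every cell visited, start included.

29

Best path: (0,0) → (0,1) → (1,1) → (1,2) → (2,2) → (2,3) → (3,3) → (3,4)
Cost: 4 + 5 + 4 + 1 + 3 + 1 + 2 + 9 = 29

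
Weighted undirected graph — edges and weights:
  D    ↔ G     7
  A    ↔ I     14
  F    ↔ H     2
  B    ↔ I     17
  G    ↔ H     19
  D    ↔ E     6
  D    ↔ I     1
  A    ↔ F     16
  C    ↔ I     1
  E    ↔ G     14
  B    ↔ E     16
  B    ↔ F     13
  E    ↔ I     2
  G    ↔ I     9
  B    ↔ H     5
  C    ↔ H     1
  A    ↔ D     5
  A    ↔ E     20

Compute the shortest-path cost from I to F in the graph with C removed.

22

Checking several routes:
I - D - A - F: 1 + 5 + 16 = 22
I - E - B - H - F: 2 + 16 + 5 + 2 = 25
I - B - H - F: 17 + 5 + 2 = 24
The minimum is 22.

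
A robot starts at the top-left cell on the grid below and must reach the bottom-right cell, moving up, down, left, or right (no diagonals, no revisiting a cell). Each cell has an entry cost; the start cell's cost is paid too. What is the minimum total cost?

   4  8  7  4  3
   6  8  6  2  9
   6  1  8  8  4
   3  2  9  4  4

36

One optimal route is (0,0) (1,0) (2,0) (2,1) (3,1) (3,2) (3,3) (3,4).
Its cost is 4 + 6 + 6 + 1 + 2 + 9 + 4 + 4 = 36.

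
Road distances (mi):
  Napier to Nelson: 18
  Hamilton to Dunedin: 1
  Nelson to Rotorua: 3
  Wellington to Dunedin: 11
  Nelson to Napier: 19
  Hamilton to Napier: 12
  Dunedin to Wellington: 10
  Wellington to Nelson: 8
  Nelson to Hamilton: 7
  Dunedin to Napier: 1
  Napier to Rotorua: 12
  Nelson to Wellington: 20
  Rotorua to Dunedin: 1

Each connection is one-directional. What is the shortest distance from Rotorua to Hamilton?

Candidate routes:
Rotorua - Dunedin - Wellington - Nelson - Hamilton: 1 + 10 + 8 + 7 = 26
Rotorua - Dunedin - Napier - Nelson - Hamilton: 1 + 1 + 18 + 7 = 27
The minimum is 26 mi.

26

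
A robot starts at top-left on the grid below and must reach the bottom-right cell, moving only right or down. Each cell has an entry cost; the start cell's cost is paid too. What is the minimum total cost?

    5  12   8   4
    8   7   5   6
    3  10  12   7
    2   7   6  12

Cheapest: (0,0) -> (1,0) -> (2,0) -> (3,0) -> (3,1) -> (3,2) -> (3,3)
  5 + 8 + 3 + 2 + 7 + 6 + 12 = 43
(Top row then right column would cost 54.)

43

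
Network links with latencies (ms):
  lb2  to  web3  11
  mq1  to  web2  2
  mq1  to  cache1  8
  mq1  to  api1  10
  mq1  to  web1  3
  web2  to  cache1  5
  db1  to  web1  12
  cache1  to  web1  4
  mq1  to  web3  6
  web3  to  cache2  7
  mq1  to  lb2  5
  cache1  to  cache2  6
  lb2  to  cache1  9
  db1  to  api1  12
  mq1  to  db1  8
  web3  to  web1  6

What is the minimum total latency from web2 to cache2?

11

A few of the web2→cache2 routes:
web2 - mq1 - web1 - cache1 - cache2: 2 + 3 + 4 + 6 = 15
web2 - mq1 - cache1 - cache2: 2 + 8 + 6 = 16
web2 - mq1 - web3 - cache2: 2 + 6 + 7 = 15
web2 - mq1 - web1 - web3 - cache2: 2 + 3 + 6 + 7 = 18
web2 - cache1 - cache2: 5 + 6 = 11
web2 - cache1 - web1 - web3 - cache2: 5 + 4 + 6 + 7 = 22
The minimum is 11 ms.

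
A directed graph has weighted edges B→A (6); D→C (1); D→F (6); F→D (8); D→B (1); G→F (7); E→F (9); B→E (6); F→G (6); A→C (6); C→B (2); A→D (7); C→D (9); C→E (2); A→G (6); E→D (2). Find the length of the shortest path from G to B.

16

Paths from G to B:
G → F → D → C → B: 7 + 8 + 1 + 2 = 18
G → F → D → B: 7 + 8 + 1 = 16
Shortest: 16.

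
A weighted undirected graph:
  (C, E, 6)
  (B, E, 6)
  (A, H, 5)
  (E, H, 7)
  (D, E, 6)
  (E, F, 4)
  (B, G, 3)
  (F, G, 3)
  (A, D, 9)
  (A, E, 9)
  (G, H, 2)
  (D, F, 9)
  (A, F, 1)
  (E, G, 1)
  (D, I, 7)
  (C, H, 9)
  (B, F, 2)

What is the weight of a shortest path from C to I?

Checking several routes:
C-E-F-D-I: 6 + 4 + 9 + 7 = 26
C-E-G-F-D-I: 6 + 1 + 3 + 9 + 7 = 26
C-E-D-I: 6 + 6 + 7 = 19
C-H-G-E-D-I: 9 + 2 + 1 + 6 + 7 = 25
Shortest: 19.

19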